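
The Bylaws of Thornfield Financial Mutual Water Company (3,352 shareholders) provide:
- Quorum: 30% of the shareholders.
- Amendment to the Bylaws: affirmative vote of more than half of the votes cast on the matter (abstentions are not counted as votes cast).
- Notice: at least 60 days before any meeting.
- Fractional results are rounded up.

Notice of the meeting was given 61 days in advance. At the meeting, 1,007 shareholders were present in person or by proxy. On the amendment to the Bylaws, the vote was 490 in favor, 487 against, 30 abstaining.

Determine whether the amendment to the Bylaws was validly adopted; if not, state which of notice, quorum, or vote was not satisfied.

Notice: 61 days given; 60 required. Satisfied.
Quorum: 30% of 3,352 = 1,005.60, rounded up to 1,006; 1,007 present. Satisfied.
Vote: requires a majority of the votes cast (1,007 − 30 abstaining = 977); a majority of 977 is 489, so 489 needed; 490 in favor. Satisfied.

Valid — all requirements satisfied.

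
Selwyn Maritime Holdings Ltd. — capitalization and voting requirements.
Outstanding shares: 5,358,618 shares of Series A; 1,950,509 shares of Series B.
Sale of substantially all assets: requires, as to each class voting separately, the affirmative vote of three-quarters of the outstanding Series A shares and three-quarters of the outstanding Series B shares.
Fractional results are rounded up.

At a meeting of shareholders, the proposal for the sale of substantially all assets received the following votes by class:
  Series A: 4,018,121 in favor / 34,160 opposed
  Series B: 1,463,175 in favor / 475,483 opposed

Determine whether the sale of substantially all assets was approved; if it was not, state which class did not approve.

Series A: 3/4 of 5358618 = 4018963.50, rounded up to 4018964; 4,018,964 required, 4,018,121 in favor — not approved.
Series B: 3/4 of 1950509 = 1462881.75, rounded up to 1462882; 1,462,882 required, 1,463,175 in favor — approved.

Not approved — the Series A shares did not give the required vote.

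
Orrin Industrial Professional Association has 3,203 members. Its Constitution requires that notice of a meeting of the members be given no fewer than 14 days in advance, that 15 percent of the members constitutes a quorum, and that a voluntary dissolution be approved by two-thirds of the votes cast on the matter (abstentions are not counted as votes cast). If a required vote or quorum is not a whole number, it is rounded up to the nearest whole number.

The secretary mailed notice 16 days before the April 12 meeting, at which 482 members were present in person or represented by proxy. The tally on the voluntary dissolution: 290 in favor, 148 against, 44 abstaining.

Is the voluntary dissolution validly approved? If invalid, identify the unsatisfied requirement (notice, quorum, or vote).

Notice: 16 days given; 14 required. Satisfied.
Quorum: 15% of 3,203 = 480.45, rounded up to 481; 482 present. Satisfied.
Vote: requires two-thirds of the votes cast (482 − 44 abstaining = 438); 2/3 of 438 = 292, so 292 needed; 290 in favor. Not satisfied.

Invalid — vote requirement not satisfied.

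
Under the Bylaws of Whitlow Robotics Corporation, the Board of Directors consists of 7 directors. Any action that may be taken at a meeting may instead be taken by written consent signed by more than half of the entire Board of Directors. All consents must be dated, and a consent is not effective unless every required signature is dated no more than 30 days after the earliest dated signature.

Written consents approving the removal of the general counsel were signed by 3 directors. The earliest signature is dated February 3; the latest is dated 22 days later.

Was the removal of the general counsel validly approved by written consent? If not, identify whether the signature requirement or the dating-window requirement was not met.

Signatures required: more than half of 7 — a majority of 7 is 4, so 4 needed; 3 signed. Insufficient.
Dating window: the latest signature is 22 days after the earliest; the limit is 30 days. Within the window.

Not effective — insufficient signatures.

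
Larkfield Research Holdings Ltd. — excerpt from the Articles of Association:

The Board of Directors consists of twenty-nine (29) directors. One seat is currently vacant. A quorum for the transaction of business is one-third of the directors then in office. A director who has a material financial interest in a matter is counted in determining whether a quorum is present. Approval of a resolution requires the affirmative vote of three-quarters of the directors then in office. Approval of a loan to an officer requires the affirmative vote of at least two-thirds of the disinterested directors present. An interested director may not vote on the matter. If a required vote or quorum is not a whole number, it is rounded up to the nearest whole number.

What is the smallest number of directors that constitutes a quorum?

10

1/3 of 28 = 9.33, rounded up to 10.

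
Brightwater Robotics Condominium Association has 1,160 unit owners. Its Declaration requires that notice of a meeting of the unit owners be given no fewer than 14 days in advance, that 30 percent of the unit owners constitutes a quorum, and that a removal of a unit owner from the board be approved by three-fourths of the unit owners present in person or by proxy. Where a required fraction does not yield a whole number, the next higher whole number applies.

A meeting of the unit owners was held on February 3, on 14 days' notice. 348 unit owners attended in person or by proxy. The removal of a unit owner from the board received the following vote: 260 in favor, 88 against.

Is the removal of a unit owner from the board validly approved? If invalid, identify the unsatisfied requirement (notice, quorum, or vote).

Invalid — vote requirement not satisfied.

Notice: 14 days given; 14 required. Satisfied.
Quorum: 30% of 1,160 = 348; 348 present. Satisfied.
Vote: requires three-fourths of those present (348); 3/4 of 348 = 261, so 261 needed; 260 in favor. Not satisfied.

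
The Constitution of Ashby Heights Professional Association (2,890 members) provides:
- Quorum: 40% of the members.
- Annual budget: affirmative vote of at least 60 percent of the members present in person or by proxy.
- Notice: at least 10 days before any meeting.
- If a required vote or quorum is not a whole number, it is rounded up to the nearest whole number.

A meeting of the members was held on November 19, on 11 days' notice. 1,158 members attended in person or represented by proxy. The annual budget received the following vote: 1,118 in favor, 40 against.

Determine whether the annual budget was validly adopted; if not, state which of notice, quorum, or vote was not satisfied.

Valid — all requirements satisfied.

Notice: 11 days given; 10 required. Satisfied.
Quorum: 40% of 2,890 = 1,156; 1,158 present. Satisfied.
Vote: requires three-fifths of those present (1,158); 3/5 of 1158 = 694.80, rounded up to 695, so 695 needed; 1,118 in favor. Satisfied.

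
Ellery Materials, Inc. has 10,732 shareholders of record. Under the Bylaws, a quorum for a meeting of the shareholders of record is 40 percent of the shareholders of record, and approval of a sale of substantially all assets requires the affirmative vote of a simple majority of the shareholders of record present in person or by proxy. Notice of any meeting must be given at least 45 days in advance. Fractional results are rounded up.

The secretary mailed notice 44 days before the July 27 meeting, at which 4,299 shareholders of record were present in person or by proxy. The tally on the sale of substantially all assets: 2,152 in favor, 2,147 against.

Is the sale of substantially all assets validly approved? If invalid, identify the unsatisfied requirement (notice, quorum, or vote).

Invalid — notice requirement not satisfied.

Notice: 44 days given; 45 required. Not satisfied.
Quorum: 40% of 10,732 = 4,292.80, rounded up to 4,293; 4,299 present. Satisfied.
Vote: requires a majority of those present (4,299); a majority of 4299 is 2150, so 2,150 needed; 2,152 in favor. Satisfied.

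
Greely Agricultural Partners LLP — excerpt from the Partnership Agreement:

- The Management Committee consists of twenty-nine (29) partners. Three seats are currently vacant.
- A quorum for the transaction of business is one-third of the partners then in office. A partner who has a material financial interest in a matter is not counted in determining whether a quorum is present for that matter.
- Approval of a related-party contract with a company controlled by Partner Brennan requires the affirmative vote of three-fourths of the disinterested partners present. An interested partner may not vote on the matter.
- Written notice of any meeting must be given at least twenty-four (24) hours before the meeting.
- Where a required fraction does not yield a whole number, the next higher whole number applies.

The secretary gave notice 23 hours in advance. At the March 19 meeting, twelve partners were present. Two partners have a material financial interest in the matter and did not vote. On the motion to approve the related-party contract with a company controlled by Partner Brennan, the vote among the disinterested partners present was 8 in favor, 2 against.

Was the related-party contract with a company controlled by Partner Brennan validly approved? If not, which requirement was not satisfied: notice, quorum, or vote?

Notice: 23 hours given; 24 required (23 < 24). Not satisfied.
Quorum: 12 present, but the 2 interested partners do not count, leaving 10. Quorum is 9. Satisfied.
Vote: the related-party contract with a company controlled by Partner Brennan requires three-fourths of the disinterested partners present (12 − 2 = 10). 3/4 of 10 = 7.50, rounded up to 8, so 8 affirmative votes are needed; 8 voted in favor. Satisfied.

Invalid — notice requirement not satisfied.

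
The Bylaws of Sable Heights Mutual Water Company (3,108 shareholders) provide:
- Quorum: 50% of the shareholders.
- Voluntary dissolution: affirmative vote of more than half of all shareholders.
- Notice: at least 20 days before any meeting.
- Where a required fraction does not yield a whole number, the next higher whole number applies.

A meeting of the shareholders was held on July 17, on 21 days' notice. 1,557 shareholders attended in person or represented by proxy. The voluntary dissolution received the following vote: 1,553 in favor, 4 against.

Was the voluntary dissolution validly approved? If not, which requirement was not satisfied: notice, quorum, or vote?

Invalid — vote requirement not satisfied.

Notice: 21 days given; 20 required. Satisfied.
Quorum: 50% of 3,108 = 1,554; 1,557 present. Satisfied.
Vote: requires a majority of all shareholders (3,108); a majority of 3108 is 1555, so 1,555 needed; 1,553 in favor. Not satisfied.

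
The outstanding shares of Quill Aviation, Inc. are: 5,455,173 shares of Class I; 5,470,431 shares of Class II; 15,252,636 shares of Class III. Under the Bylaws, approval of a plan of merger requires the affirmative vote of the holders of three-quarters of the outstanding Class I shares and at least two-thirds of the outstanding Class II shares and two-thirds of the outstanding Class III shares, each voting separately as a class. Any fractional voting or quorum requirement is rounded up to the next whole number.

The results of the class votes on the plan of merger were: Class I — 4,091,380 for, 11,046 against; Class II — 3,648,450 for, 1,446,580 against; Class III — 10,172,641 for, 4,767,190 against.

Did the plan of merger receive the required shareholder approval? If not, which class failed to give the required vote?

Class I: 3/4 of 5455173 = 4091379.75, rounded up to 4091380; 4,091,380 required, 4,091,380 in favor — approved.
Class II: 2/3 of 5470431 = 3646954; 3,646,954 required, 3,648,450 in favor — approved.
Class III: 2/3 of 15252636 = 10168424; 10,168,424 required, 10,172,641 in favor — approved.

Approved — every class gave the required vote.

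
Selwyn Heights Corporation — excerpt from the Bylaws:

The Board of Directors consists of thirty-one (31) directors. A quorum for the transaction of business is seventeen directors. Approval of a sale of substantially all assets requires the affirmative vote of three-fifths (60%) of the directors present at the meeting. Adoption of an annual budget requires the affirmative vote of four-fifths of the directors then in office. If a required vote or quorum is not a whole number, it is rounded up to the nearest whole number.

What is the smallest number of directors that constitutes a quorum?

17

The quorum is fixed at 17.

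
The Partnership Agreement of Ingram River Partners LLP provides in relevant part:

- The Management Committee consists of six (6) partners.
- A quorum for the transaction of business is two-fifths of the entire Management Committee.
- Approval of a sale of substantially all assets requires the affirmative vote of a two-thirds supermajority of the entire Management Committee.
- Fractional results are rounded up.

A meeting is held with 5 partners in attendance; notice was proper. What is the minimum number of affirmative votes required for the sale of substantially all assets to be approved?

The sale of substantially all assets requires two-thirds of the entire Management Committee (6).
2/3 of 6 = 4.

4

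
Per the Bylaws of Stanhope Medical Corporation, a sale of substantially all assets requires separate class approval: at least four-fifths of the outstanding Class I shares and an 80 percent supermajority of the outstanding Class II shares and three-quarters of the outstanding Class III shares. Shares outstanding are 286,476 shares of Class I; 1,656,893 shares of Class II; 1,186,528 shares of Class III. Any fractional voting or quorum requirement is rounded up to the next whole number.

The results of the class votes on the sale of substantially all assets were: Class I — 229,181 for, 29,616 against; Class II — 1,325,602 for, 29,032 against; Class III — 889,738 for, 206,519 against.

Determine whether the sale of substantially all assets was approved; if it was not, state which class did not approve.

Class I: 4/5 of 286476 = 229180.80, rounded up to 229181; 229,181 required, 229,181 in favor — approved.
Class II: 4/5 of 1656893 = 1325514.40, rounded up to 1325515; 1,325,515 required, 1,325,602 in favor — approved.
Class III: 3/4 of 1186528 = 889896; 889,896 required, 889,738 in favor — not approved.

Not approved — the Class III shares did not give the required vote.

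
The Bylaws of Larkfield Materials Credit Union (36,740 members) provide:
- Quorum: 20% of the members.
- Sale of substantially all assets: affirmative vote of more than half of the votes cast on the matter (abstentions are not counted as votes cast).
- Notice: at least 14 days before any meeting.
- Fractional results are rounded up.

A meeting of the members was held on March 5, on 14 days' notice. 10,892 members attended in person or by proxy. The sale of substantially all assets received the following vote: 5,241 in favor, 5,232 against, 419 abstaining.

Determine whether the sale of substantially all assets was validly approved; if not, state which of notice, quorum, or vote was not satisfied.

Valid — all requirements satisfied.

Notice: 14 days given; 14 required. Satisfied.
Quorum: 20% of 36,740 = 7,348; 10,892 present. Satisfied.
Vote: requires a majority of the votes cast (10,892 − 419 abstaining = 10,473); a majority of 10473 is 5237, so 5,237 needed; 5,241 in favor. Satisfied.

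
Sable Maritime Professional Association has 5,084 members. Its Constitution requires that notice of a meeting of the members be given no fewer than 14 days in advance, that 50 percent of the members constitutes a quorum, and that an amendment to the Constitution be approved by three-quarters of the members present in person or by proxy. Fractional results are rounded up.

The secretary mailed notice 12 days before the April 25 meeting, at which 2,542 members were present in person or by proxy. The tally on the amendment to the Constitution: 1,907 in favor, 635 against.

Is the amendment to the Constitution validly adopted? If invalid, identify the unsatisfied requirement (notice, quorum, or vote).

Notice: 12 days given; 14 required. Not satisfied.
Quorum: 50% of 5,084 = 2,542; 2,542 present. Satisfied.
Vote: requires three-fourths of those present (2,542); 3/4 of 2542 = 1906.50, rounded up to 1907, so 1,907 needed; 1,907 in favor. Satisfied.

Invalid — notice requirement not satisfied.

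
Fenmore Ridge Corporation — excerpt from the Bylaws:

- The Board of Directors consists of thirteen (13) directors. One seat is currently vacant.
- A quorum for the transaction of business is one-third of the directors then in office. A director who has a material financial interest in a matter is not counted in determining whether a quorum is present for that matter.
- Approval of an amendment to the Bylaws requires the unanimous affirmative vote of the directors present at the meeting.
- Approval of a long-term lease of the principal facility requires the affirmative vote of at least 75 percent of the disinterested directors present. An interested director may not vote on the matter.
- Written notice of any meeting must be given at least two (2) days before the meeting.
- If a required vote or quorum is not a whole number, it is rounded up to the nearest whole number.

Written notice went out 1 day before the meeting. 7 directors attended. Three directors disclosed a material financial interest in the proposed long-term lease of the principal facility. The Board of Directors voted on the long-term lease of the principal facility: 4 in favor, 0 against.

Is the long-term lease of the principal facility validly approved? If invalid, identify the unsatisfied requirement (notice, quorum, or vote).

Notice: 1 day given; 2 required (1 < 2). Not satisfied.
Quorum: 7 present, but the 3 interested directors do not count, leaving 4. Quorum is 4. Satisfied.
Vote: the long-term lease of the principal facility requires three-fourths of the disinterested directors present (7 − 3 = 4). 3/4 of 4 = 3, so 3 affirmative votes are needed; 4 voted in favor. Satisfied.

Invalid — notice requirement not satisfied.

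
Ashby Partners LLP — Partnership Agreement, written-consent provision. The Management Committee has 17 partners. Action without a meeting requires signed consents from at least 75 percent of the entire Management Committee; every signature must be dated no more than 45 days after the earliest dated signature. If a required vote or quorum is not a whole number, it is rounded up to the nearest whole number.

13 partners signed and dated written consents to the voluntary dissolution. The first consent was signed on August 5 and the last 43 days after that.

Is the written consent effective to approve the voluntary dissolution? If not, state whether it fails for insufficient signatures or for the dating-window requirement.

Signatures required: at least 75 percent of 17 — 3/4 of 17 = 12.75, rounded up to 13, so 13 needed; 13 signed. Sufficient.
Dating window: the latest signature is 43 days after the earliest; the limit is 45 days. Within the window.

Effective — both the signature and dating-window requirements are satisfied.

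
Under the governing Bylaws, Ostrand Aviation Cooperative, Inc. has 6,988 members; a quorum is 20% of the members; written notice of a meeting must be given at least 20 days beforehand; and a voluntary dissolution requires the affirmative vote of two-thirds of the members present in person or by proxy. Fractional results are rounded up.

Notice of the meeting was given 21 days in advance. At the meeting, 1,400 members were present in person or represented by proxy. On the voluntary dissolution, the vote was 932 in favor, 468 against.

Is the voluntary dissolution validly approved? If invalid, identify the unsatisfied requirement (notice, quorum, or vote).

Notice: 21 days given; 20 required. Satisfied.
Quorum: 20% of 6,988 = 1,397.60, rounded up to 1,398; 1,400 present. Satisfied.
Vote: requires two-thirds of those present (1,400); 2/3 of 1400 = 933.33, rounded up to 934, so 934 needed; 932 in favor. Not satisfied.

Invalid — vote requirement not satisfied.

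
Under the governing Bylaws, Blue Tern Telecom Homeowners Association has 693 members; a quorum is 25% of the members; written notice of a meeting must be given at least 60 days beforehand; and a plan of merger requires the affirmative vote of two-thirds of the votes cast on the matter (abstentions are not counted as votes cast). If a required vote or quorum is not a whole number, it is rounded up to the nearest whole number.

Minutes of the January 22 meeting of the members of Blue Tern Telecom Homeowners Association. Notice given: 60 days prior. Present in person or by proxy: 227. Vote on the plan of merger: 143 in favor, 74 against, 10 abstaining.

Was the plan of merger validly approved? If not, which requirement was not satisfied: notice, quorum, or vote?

Invalid — vote requirement not satisfied.

Notice: 60 days given; 60 required. Satisfied.
Quorum: 25% of 693 = 173.25, rounded up to 174; 227 present. Satisfied.
Vote: requires two-thirds of the votes cast (227 − 10 abstaining = 217); 2/3 of 217 = 144.67, rounded up to 145, so 145 needed; 143 in favor. Not satisfied.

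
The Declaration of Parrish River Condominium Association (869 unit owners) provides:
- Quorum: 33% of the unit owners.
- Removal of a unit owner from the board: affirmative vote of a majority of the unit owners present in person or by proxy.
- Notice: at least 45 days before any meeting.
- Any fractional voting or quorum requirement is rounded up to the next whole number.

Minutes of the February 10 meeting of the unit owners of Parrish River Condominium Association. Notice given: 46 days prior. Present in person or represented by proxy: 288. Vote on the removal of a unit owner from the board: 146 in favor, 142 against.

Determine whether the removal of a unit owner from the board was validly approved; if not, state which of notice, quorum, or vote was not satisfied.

Notice: 46 days given; 45 required. Satisfied.
Quorum: 33% of 869 = 286.77, rounded up to 287; 288 present. Satisfied.
Vote: requires a majority of those present (288); a majority of 288 is 145, so 145 needed; 146 in favor. Satisfied.

Valid — all requirements satisfied.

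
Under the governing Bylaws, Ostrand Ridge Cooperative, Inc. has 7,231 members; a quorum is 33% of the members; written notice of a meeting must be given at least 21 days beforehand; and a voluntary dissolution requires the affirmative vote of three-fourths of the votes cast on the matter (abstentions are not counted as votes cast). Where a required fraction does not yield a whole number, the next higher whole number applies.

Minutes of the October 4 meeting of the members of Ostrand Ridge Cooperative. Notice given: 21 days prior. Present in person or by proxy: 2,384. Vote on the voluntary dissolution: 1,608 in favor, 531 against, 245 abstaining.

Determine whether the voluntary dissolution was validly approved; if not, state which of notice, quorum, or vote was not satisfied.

Invalid — quorum requirement not satisfied.

Notice: 21 days given; 21 required. Satisfied.
Quorum: 33% of 7,231 = 2,386.23, rounded up to 2,387; 2,384 present. Not satisfied.
Vote: requires three-fourths of the votes cast (2,384 − 245 abstaining = 2,139); 3/4 of 2139 = 1604.25, rounded up to 1605, so 1,605 needed; 1,608 in favor. Satisfied.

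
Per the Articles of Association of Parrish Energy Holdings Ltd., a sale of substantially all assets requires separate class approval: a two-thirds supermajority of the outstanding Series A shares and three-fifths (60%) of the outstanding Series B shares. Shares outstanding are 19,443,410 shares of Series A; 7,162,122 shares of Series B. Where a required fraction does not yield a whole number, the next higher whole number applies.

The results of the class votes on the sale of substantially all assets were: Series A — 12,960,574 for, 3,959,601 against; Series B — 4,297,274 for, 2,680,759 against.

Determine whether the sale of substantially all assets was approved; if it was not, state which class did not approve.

Not approved — the Series A shares did not give the required vote.

Series A: 2/3 of 19443410 = 12962273.33, rounded up to 12962274; 12,962,274 required, 12,960,574 in favor — not approved.
Series B: 3/5 of 7162122 = 4297273.20, rounded up to 4297274; 4,297,274 required, 4,297,274 in favor — approved.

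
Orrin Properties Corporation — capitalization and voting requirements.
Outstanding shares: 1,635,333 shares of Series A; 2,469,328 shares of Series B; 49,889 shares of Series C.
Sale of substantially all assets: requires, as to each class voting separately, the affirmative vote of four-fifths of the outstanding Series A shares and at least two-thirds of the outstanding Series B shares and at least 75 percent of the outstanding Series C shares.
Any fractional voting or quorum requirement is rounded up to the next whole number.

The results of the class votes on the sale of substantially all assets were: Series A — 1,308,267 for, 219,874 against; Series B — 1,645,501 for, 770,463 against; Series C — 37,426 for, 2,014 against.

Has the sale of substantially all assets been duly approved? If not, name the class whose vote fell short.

Series A: 4/5 of 1635333 = 1308266.40, rounded up to 1308267; 1,308,267 required, 1,308,267 in favor — approved.
Series B: 2/3 of 2469328 = 1646218.67, rounded up to 1646219; 1,646,219 required, 1,645,501 in favor — not approved.
Series C: 3/4 of 49889 = 37416.75, rounded up to 37417; 37,417 required, 37,426 in favor — approved.

Not approved — the Series B shares did not give the required vote.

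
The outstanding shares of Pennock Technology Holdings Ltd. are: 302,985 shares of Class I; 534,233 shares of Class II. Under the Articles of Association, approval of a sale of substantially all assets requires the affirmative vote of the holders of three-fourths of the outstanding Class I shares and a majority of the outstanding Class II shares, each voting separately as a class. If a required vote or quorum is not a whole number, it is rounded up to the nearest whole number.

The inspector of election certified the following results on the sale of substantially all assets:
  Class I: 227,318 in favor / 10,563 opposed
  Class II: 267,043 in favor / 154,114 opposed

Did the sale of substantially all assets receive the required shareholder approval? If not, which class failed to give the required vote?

Not approved — the Class II shares did not give the required vote.

Class I: 3/4 of 302985 = 227238.75, rounded up to 227239; 227,239 required, 227,318 in favor — approved.
Class II: a majority of 534233 is 267117; 267,117 required, 267,043 in favor — not approved.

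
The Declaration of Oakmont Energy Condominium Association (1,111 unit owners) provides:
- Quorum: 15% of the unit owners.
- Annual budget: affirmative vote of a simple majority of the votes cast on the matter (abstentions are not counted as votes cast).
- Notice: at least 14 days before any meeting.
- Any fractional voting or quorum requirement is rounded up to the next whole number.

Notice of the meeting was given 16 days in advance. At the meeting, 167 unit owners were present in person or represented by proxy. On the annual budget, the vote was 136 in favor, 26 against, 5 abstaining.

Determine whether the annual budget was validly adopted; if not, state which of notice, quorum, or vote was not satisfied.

Notice: 16 days given; 14 required. Satisfied.
Quorum: 15% of 1,111 = 166.65, rounded up to 167; 167 present. Satisfied.
Vote: requires a majority of the votes cast (167 − 5 abstaining = 162); a majority of 162 is 82, so 82 needed; 136 in favor. Satisfied.

Valid — all requirements satisfied.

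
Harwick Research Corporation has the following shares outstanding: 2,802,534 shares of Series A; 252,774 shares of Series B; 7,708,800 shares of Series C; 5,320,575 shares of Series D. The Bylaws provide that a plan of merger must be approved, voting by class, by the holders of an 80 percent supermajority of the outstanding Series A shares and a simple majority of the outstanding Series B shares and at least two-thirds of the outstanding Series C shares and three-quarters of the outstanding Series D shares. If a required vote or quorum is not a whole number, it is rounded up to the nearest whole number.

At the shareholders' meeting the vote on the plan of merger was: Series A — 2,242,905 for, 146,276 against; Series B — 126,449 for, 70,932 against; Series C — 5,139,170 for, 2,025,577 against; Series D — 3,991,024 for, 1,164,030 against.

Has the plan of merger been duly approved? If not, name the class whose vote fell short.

Not approved — the Series C shares did not give the required vote.

Series A: 4/5 of 2802534 = 2242027.20, rounded up to 2242028; 2,242,028 required, 2,242,905 in favor — approved.
Series B: a majority of 252774 is 126388; 126,388 required, 126,449 in favor — approved.
Series C: 2/3 of 7708800 = 5139200; 5,139,200 required, 5,139,170 in favor — not approved.
Series D: 3/4 of 5320575 = 3990431.25, rounded up to 3990432; 3,990,432 required, 3,991,024 in favor — approved.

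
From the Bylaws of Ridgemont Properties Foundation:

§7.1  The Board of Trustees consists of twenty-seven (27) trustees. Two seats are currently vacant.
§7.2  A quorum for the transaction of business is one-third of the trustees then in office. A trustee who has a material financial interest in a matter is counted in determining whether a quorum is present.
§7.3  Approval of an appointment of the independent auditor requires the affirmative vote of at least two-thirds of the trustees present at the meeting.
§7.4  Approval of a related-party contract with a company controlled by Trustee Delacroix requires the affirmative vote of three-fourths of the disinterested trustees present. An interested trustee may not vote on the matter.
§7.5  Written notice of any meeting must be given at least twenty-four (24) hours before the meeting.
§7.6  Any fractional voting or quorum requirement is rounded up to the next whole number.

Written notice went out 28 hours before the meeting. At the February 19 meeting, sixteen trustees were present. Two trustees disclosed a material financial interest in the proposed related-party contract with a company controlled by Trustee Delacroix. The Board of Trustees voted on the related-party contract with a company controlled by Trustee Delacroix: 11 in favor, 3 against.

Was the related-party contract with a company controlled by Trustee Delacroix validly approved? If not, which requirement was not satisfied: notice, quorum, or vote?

Notice: 28 hours given; 24 required (28 ≥ 24). Satisfied.
Quorum: 16 present (interested trustees count toward quorum); quorum is 9. Satisfied.
Vote: the related-party contract with a company controlled by Trustee Delacroix requires three-fourths of the disinterested trustees present (16 − 2 = 14). 3/4 of 14 = 10.50, rounded up to 11, so 11 affirmative votes are needed; 11 voted in favor. Satisfied.

Valid — all requirements satisfied.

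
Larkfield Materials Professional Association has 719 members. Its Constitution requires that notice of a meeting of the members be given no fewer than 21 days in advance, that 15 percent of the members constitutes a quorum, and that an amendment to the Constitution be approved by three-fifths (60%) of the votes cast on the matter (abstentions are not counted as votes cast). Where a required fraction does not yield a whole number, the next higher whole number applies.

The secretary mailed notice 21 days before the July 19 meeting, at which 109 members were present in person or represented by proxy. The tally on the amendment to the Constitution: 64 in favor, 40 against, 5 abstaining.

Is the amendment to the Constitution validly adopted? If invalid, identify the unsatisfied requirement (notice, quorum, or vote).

Notice: 21 days given; 21 required. Satisfied.
Quorum: 15% of 719 = 107.85, rounded up to 108; 109 present. Satisfied.
Vote: requires three-fifths of the votes cast (109 − 5 abstaining = 104); 3/5 of 104 = 62.40, rounded up to 63, so 63 needed; 64 in favor. Satisfied.

Valid — all requirements satisfied.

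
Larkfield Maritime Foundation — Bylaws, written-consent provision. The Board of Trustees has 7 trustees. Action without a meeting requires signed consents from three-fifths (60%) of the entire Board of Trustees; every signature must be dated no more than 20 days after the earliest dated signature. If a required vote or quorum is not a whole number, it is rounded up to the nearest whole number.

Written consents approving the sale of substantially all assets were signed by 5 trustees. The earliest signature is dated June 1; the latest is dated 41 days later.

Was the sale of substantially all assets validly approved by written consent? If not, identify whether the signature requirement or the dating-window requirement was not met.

Not effective — dating-window requirement not satisfied.

Signatures required: three-fifths (60%) of 7 — 3/5 of 7 = 4.20, rounded up to 5, so 5 needed; 5 signed. Sufficient.
Dating window: the latest signature is 41 days after the earliest; the limit is 20 days. Outside the window.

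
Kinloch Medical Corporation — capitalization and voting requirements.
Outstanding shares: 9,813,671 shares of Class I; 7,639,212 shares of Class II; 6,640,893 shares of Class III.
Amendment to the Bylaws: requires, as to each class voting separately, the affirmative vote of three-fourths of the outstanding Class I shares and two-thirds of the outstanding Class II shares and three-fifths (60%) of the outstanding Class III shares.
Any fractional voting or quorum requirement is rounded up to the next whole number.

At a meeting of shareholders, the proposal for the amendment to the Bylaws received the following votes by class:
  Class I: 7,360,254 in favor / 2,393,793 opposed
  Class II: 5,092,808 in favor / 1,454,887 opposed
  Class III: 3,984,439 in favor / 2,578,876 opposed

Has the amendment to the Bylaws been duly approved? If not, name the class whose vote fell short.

Class I: 3/4 of 9813671 = 7360253.25, rounded up to 7360254; 7,360,254 required, 7,360,254 in favor — approved.
Class II: 2/3 of 7639212 = 5092808; 5,092,808 required, 5,092,808 in favor — approved.
Class III: 3/5 of 6640893 = 3984535.80, rounded up to 3984536; 3,984,536 required, 3,984,439 in favor — not approved.

Not approved — the Class III shares did not give the required vote.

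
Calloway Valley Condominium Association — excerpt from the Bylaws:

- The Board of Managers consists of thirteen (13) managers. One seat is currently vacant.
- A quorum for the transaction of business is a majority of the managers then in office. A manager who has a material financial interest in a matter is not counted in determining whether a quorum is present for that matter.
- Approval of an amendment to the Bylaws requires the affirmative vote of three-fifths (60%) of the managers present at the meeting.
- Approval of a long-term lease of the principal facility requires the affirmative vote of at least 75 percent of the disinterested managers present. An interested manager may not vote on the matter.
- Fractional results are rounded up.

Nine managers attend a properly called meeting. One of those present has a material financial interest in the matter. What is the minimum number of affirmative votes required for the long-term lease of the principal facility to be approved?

6

The long-term lease of the principal facility requires three-fourths of the disinterested managers present (9 − 1 = 8).
3/4 of 8 = 6.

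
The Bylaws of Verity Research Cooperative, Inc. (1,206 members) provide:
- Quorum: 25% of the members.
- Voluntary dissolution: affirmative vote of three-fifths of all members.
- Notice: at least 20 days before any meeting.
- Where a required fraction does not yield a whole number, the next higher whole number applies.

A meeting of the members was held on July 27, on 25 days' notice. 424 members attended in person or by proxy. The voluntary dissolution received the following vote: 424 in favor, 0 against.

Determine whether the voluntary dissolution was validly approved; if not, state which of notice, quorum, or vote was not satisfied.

Invalid — vote requirement not satisfied.

Notice: 25 days given; 20 required. Satisfied.
Quorum: 25% of 1,206 = 301.50, rounded up to 302; 424 present. Satisfied.
Vote: requires three-fifths of all members (1,206); 3/5 of 1206 = 723.60, rounded up to 724, so 724 needed; 424 in favor. Not satisfied.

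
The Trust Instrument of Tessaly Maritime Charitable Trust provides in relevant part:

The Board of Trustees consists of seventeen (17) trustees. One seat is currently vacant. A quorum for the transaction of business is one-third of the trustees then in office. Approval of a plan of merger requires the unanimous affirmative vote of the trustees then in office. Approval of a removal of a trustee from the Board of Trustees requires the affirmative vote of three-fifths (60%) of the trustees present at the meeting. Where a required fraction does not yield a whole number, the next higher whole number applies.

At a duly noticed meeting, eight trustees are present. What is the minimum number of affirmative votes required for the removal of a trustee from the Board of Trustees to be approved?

The removal of a trustee from the Board of Trustees requires three-fifths of the trustees present (8).
3/5 of 8 = 4.80, rounded up to 5.

5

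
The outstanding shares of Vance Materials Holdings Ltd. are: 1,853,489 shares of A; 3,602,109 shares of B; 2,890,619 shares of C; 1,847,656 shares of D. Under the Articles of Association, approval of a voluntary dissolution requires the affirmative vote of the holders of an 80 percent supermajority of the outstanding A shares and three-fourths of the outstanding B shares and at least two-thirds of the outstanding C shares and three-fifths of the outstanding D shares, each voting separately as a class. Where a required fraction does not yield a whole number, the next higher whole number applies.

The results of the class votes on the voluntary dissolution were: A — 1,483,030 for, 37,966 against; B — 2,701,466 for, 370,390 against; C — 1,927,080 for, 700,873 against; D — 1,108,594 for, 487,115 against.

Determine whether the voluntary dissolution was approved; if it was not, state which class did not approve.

Not approved — the B shares did not give the required vote.

A: 4/5 of 1853489 = 1482791.20, rounded up to 1482792; 1,482,792 required, 1,483,030 in favor — approved.
B: 3/4 of 3602109 = 2701581.75, rounded up to 2701582; 2,701,582 required, 2,701,466 in favor — not approved.
C: 2/3 of 2890619 = 1927079.33, rounded up to 1927080; 1,927,080 required, 1,927,080 in favor — approved.
D: 3/5 of 1847656 = 1108593.60, rounded up to 1108594; 1,108,594 required, 1,108,594 in favor — approved.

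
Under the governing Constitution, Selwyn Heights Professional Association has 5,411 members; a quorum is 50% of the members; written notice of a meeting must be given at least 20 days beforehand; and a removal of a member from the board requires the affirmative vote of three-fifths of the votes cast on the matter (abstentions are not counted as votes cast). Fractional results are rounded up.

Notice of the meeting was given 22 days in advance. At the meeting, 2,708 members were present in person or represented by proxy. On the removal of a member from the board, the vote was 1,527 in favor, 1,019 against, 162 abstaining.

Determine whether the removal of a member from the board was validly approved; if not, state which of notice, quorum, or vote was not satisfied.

Invalid — vote requirement not satisfied.

Notice: 22 days given; 20 required. Satisfied.
Quorum: 50% of 5,411 = 2,705.50, rounded up to 2,706; 2,708 present. Satisfied.
Vote: requires three-fifths of the votes cast (2,708 − 162 abstaining = 2,546); 3/5 of 2546 = 1527.60, rounded up to 1528, so 1,528 needed; 1,527 in favor. Not satisfied.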